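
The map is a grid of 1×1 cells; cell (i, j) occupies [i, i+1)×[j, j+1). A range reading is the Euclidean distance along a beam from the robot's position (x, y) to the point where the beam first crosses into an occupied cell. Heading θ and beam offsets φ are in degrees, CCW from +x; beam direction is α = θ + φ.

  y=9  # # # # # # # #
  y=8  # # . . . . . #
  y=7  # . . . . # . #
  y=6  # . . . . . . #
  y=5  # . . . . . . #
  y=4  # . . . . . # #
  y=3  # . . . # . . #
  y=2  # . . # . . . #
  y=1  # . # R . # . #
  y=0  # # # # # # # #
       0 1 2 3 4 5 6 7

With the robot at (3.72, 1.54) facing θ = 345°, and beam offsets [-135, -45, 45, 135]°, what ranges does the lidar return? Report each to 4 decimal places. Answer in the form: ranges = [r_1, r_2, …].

ranges = [0.8314, 0.6235, 3.7874, 0.5312]

beam 1: φ=-135°, α=210°
  dir = (cos 210°, sin 210°) = (-0.8660, -0.5000); from cell (3,1)
  next x-line at t=0.8314, next y-line at t=1.0800; Δt_x=1.1547, Δt_y=2.0000
    x: enter (2,1) at t=0.8314 ← occupied
  → r_1 = 0.8314
beam 2: φ=-45°, α=300°
  dir = (cos 300°, sin 300°) = (0.5000, -0.8660); from cell (3,1)
  next x-line at t=0.5600, next y-line at t=0.6235; Δt_x=2.0000, Δt_y=1.1547
    x: enter (4,1) at t=0.5600
    y: enter (4,0) at t=0.6235 ← occupied
  → r_2 = 0.6235
beam 3: φ=45°, α=30°
  dir = (cos 30°, sin 30°) = (0.8660, 0.5000); from cell (3,1)
  next x-line at t=0.3233, next y-line at t=0.9200; Δt_x=1.1547, Δt_y=2.0000
    x: enter (4,1) at t=0.3233
    y: enter (4,2) at t=0.9200
    x: enter (5,2) at t=1.4780
    x: enter (6,2) at t=2.6327
    y: enter (6,3) at t=2.9200
    x: enter (7,3) at t=3.7874 ← occupied
  → r_3 = 3.7874
beam 4: φ=135°, α=120°
  dir = (cos 120°, sin 120°) = (-0.5000, 0.8660); from cell (3,1)
  next x-line at t=1.4400, next y-line at t=0.5312; Δt_x=2.0000, Δt_y=1.1547
    y: enter (3,2) at t=0.5312 ← occupied
  → r_4 = 0.5312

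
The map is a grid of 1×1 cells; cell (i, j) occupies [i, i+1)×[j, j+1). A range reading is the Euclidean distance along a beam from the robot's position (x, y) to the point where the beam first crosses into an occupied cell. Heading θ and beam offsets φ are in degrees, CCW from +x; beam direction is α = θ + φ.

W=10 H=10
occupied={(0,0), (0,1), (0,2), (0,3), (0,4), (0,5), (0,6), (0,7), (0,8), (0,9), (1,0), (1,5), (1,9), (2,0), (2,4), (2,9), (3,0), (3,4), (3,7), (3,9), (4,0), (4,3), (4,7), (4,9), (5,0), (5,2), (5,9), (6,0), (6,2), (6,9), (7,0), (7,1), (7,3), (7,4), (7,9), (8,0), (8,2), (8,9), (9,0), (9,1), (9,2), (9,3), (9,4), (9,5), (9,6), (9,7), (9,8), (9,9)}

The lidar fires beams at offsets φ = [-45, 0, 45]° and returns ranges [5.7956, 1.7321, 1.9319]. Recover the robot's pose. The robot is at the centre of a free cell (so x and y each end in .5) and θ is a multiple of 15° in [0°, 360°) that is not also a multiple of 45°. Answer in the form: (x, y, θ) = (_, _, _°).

(x, y, θ) = (8.5, 6.5, 240°)

The pose lattice has 52·16 = 832 candidates. Test each by forward raycasting.
  (4.5, 6.5, 255°): beam 1 = 2.8868 ≠ 5.7956 ✗
  (1.5, 2.5, 330°): beam 1 = 1.5529 ≠ 5.7956 ✗
  (8.5, 4.5, 60°): beam 1 = 0.5176 ≠ 5.7956 ✗
  …
  (8.5, 6.5, 240°): r_1=5.7956, r_2=1.7321, r_3=1.9319 — all match ✓
No second candidate reproduces the full scan.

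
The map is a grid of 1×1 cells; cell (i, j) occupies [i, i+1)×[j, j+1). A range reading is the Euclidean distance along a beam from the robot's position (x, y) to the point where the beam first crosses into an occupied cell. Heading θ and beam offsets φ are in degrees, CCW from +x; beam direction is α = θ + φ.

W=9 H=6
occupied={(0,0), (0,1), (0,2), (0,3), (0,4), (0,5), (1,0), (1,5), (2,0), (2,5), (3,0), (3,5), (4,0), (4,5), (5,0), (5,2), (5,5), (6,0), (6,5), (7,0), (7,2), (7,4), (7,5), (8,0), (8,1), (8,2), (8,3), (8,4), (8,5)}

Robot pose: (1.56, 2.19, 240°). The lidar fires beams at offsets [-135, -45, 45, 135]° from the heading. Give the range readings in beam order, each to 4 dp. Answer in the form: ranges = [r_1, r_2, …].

ranges = [2.1637, 0.5798, 1.2320, 6.6672]

beam 1: φ=-135°, α=105°
  direction (-0.2588, 0.9659); cell (1,2); t to first gridline: x 2.1637, y 0.8386 (then +3.8637 / +1.0353)
    (1,3) via y @ 0.8386
    (1,4) via y @ 1.8738
    (0,4) via x @ 2.1637  # hit
  → r_1 = 2.1637
beam 2: φ=-45°, α=195°
  direction (-0.9659, -0.2588); cell (1,2); t to first gridline: x 0.5798, y 0.7341 (then +1.0353 / +3.8637)
    (0,2) via x @ 0.5798  # hit
  → r_2 = 0.5798
beam 3: φ=45°, α=285°
  direction (0.2588, -0.9659); cell (1,2); t to first gridline: x 1.7000, y 0.1967 (then +3.8637 / +1.0353)
    (1,1) via y @ 0.1967
    (1,0) via y @ 1.2320  # hit
  → r_3 = 1.2320
beam 4: φ=135°, α=15°
  direction (0.9659, 0.2588); cell (1,2); t to first gridline: x 0.4555, y 3.1296 (then +1.0353 / +3.8637)
    (2,2) via x @ 0.4555
    (3,2) via x @ 1.4908
    (4,2) via x @ 2.5261
    (4,3) via y @ 3.1296
    (5,3) via x @ 3.5614
    (6,3) via x @ 4.5966
    (7,3) via x @ 5.6319
    (8,3) via x @ 6.6672  # hit
  → r_4 = 6.6672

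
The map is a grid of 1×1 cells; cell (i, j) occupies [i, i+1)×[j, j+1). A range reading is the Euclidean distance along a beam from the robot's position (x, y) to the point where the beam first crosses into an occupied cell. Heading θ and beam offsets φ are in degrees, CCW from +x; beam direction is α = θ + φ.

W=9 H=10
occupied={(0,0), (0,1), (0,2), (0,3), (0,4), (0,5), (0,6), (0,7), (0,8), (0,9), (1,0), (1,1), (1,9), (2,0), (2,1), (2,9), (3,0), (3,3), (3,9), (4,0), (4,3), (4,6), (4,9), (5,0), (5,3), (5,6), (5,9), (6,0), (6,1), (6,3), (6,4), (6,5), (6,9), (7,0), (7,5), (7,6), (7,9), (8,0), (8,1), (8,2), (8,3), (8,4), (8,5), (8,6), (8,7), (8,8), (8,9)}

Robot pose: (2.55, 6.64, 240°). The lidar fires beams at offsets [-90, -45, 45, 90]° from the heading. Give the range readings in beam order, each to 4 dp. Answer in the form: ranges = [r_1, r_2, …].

beam 1: φ=-90°, α=150°
  direction (-0.8660, 0.5000); cell (2,6); t to first gridline: x 0.6351, y 0.7200 (then +1.1547 / +2.0000)
    (1,6) via x @ 0.6351
    (1,7) via y @ 0.7200
    (0,7) via x @ 1.7898  # hit
  → r_1 = 1.7898
beam 2: φ=-45°, α=195°
  direction (-0.9659, -0.2588); cell (2,6); t to first gridline: x 0.5694, y 2.4728 (then +1.0353 / +3.8637)
    (1,6) via x @ 0.5694
    (0,6) via x @ 1.6047  # hit
  → r_2 = 1.6047
beam 3: φ=45°, α=285°
  direction (0.2588, -0.9659); cell (2,6); t to first gridline: x 1.7387, y 0.6626 (then +3.8637 / +1.0353)
    (2,5) via y @ 0.6626
    (2,4) via y @ 1.6979
    (3,4) via x @ 1.7387
    (3,3) via y @ 2.7331  # hit
  → r_3 = 2.7331
beam 4: φ=90°, α=330°
  direction (0.8660, -0.5000); cell (2,6); t to first gridline: x 0.5196, y 1.2800 (then +1.1547 / +2.0000)
    (3,6) via x @ 0.5196
    (3,5) via y @ 1.2800
    (4,5) via x @ 1.6743
    (5,5) via x @ 2.8290
    (5,4) via y @ 3.2800
    (6,4) via x @ 3.9837  # hit
  → r_4 = 3.9837

ranges = [1.7898, 1.6047, 2.7331, 3.9837]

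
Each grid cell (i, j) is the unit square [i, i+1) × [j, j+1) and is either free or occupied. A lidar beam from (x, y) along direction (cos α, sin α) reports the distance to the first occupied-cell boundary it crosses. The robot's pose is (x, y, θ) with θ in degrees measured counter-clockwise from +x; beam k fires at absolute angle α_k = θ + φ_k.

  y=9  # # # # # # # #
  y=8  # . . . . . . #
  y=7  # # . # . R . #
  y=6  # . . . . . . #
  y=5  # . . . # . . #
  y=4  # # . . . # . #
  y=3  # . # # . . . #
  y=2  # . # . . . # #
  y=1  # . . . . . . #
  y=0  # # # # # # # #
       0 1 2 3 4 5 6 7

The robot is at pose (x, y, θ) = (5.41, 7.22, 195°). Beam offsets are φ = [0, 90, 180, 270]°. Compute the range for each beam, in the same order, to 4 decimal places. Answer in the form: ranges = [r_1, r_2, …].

ranges = [4.5656, 4.3689, 1.6461, 1.8428]

beam 1: φ=0°, α=195°
  direction (-0.9659, -0.2588); cell (5,7); t to first gridline: x 0.4245, y 0.8500 (then +1.0353 / +3.8637)
    (4,7) via x @ 0.4245
    (4,6) via y @ 0.8500
    (3,6) via x @ 1.4597
    (2,6) via x @ 2.4950
    (1,6) via x @ 3.5303
    (0,6) via x @ 4.5656  # hit
  → r_1 = 4.5656
beam 2: φ=90°, α=285°
  direction (0.2588, -0.9659); cell (5,7); t to first gridline: x 2.2796, y 0.2278 (then +3.8637 / +1.0353)
    (5,6) via y @ 0.2278
    (5,5) via y @ 1.2630
    (6,5) via x @ 2.2796
    (6,4) via y @ 2.2983
    (6,3) via y @ 3.3336
    (6,2) via y @ 4.3689  # hit
  → r_2 = 4.3689
beam 3: φ=180°, α=15°
  direction (0.9659, 0.2588); cell (5,7); t to first gridline: x 0.6108, y 3.0137 (then +1.0353 / +3.8637)
    (6,7) via x @ 0.6108
    (7,7) via x @ 1.6461  # hit
  → r_3 = 1.6461
beam 4: φ=270°, α=105°
  direction (-0.2588, 0.9659); cell (5,7); t to first gridline: x 1.5841, y 0.8075 (then +3.8637 / +1.0353)
    (5,8) via y @ 0.8075
    (4,8) via x @ 1.5841
    (4,9) via y @ 1.8428  # hit
  → r_4 = 1.8428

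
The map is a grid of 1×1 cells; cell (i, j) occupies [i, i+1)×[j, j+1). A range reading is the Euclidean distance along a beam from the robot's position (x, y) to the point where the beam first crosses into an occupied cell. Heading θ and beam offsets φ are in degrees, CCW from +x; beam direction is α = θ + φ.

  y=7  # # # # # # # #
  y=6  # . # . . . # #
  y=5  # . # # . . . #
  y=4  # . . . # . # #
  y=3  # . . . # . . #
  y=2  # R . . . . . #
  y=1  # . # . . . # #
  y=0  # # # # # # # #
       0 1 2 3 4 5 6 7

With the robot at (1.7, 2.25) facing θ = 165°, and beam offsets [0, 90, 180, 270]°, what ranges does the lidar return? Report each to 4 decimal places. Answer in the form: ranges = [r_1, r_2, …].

ranges = [0.7247, 1.2941, 0.9659, 2.8470]

beam 1: φ=0°, α=165°
  direction (-0.9659, 0.2588); cell (1,2); t to first gridline: x 0.7247, y 2.8978 (then +1.0353 / +3.8637)
    (0,2) via x @ 0.7247  # hit
  → r_1 = 0.7247
beam 2: φ=90°, α=255°
  direction (-0.2588, -0.9659); cell (1,2); t to first gridline: x 2.7046, y 0.2588 (then +3.8637 / +1.0353)
    (1,1) via y @ 0.2588
    (1,0) via y @ 1.2941  # hit
  → r_2 = 1.2941
beam 3: φ=180°, α=345°
  direction (0.9659, -0.2588); cell (1,2); t to first gridline: x 0.3106, y 0.9659 (then +1.0353 / +3.8637)
    (2,2) via x @ 0.3106
    (2,1) via y @ 0.9659  # hit
  → r_3 = 0.9659
beam 4: φ=270°, α=75°
  direction (0.2588, 0.9659); cell (1,2); t to first gridline: x 1.1591, y 0.7765 (then +3.8637 / +1.0353)
    (1,3) via y @ 0.7765
    (2,3) via x @ 1.1591
    (2,4) via y @ 1.8117
    (2,5) via y @ 2.8470  # hit
  → r_4 = 2.8470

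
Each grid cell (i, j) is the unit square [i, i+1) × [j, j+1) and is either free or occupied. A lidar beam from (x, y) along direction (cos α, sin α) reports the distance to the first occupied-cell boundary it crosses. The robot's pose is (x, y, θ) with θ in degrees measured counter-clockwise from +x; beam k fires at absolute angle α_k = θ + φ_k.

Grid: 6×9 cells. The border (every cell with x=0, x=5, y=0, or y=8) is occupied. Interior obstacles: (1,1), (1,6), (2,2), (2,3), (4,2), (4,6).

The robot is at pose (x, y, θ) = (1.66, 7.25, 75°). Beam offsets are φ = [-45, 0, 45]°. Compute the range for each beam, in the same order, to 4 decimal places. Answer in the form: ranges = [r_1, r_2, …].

beam 1: φ=-45°, α=30°
  dir = (cos 30°, sin 30°) = (0.8660, 0.5000); from cell (1,7)
  next x-line at t=0.3926, next y-line at t=1.5000; Δt_x=1.1547, Δt_y=2.0000
    x: enter (2,7) at t=0.3926
    y: enter (2,8) at t=1.5000 ← occupied
  → r_1 = 1.5000
beam 2: φ=0°, α=75°
  dir = (cos 75°, sin 75°) = (0.2588, 0.9659); from cell (1,7)
  next x-line at t=1.3137, next y-line at t=0.7765; Δt_x=3.8637, Δt_y=1.0353
    y: enter (1,8) at t=0.7765 ← occupied
  → r_2 = 0.7765
beam 3: φ=45°, α=120°
  dir = (cos 120°, sin 120°) = (-0.5000, 0.8660); from cell (1,7)
  next x-line at t=1.3200, next y-line at t=0.8660; Δt_x=2.0000, Δt_y=1.1547
    y: enter (1,8) at t=0.8660 ← occupied
  → r_3 = 0.8660

ranges = [1.5000, 0.7765, 0.8660]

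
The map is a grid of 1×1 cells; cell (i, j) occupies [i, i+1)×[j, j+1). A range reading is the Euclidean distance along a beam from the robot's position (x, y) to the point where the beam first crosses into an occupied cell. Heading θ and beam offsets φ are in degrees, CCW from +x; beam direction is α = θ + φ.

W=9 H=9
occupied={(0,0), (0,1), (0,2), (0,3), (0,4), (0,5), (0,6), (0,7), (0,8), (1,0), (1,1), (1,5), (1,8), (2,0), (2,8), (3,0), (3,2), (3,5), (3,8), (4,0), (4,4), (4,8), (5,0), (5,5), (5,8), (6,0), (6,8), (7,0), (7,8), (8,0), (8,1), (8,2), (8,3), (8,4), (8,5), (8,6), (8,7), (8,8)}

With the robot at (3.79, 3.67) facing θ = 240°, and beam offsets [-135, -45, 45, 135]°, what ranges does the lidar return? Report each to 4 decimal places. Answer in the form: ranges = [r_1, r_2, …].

ranges = [1.3769, 2.8884, 0.6936, 4.3585]

beam 1: φ=-135°, α=105°
  cosα=-0.2588 sinα=0.9659 | (3,3) | tMaxX 3.0523 tMaxY 0.3416 | tΔX 3.8637 tΔY 1.0353
    t=0.3416 [y] (3,4)
    t=1.3769 [y] (3,5) — stop
  → r_1 = 1.3769
beam 2: φ=-45°, α=195°
  cosα=-0.9659 sinα=-0.2588 | (3,3) | tMaxX 0.8179 tMaxY 2.5887 | tΔX 1.0353 tΔY 3.8637
    t=0.8179 [x] (2,3)
    t=1.8531 [x] (1,3)
    t=2.5887 [y] (1,2)
    t=2.8884 [x] (0,2) — stop
  → r_2 = 2.8884
beam 3: φ=45°, α=285°
  cosα=0.2588 sinα=-0.9659 | (3,3) | tMaxX 0.8114 tMaxY 0.6936 | tΔX 3.8637 tΔY 1.0353
    t=0.6936 [y] (3,2) — stop
  → r_3 = 0.6936
beam 4: φ=135°, α=15°
  cosα=0.9659 sinα=0.2588 | (3,3) | tMaxX 0.2174 tMaxY 1.2750 | tΔX 1.0353 tΔY 3.8637
    t=0.2174 [x] (4,3)
    t=1.2527 [x] (5,3)
    t=1.2750 [y] (5,4)
    t=2.2880 [x] (6,4)
    t=3.3232 [x] (7,4)
    t=4.3585 [x] (8,4) — stop
  → r_4 = 4.3585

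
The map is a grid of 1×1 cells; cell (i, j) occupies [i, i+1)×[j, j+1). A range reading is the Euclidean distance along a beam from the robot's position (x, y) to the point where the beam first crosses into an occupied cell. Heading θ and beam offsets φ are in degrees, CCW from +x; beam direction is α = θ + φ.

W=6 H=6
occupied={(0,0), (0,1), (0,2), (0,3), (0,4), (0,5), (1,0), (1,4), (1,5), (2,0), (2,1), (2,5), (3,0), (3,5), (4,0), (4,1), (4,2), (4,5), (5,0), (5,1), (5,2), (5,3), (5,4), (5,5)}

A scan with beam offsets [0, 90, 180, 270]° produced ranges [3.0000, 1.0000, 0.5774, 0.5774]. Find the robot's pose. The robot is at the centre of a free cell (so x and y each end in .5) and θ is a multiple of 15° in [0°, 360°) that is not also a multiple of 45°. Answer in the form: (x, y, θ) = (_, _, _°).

(x, y, θ) = (2.5, 4.5, 300°)

Enumerate (i+0.5, j+0.5, θ) over the 12 free cells and 16 admissible headings. For each, cast all 4 beams and compare to the given ranges.
  (4.5, 4.5, 60°): beam 1 = 0.5774 ≠ 3.0000 ✗
  (1.5, 2.5, 300°): beam 1 = 1.0000 ≠ 3.0000 ✗
  (3.5, 1.5, 210°): beam 1 = 0.5774 ≠ 3.0000 ✗
  (3.5, 3.5, 60°): beam 1 = 1.7321 ≠ 3.0000 ✗
  (4.5, 3.5, 330°): beam 1 = 0.5774 ≠ 3.0000 ✗
  …
  (2.5, 4.5, 300°): r_1=3.0000, r_2=1.0000, r_3=0.5774, r_4=0.5774 — all match ✓
No second candidate reproduces the full scan.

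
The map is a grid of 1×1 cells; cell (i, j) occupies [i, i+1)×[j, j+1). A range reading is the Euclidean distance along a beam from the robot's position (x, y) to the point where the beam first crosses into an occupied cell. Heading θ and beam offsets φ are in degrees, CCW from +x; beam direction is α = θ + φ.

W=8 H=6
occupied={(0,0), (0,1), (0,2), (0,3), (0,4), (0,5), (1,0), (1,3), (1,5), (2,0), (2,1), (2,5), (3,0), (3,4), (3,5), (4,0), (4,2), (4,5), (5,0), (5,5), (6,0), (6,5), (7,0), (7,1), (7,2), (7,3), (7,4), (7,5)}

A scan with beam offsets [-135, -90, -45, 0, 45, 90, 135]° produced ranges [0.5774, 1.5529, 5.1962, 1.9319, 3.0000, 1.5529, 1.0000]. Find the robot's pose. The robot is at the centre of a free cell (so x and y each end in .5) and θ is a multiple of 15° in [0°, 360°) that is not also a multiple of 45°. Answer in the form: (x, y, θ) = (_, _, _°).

The pose lattice has 20·16 = 320 candidates. Test each by forward raycasting.
  (6.5, 2.5, 30°): beam 1 = 1.5529 ≠ 0.5774 ✗
  (6.5, 2.5, 210°): beam 1 = 1.9319 ≠ 0.5774 ✗
  (3.5, 2.5, 210°): beam 1 = 1.5529 ≠ 0.5774 ✗
  (2.5, 4.5, 255°): beam 3 = 1.0000 ≠ 5.1962 ✗
  (4.5, 1.5, 165°): beam 1 = 2.8868 ≠ 0.5774 ✗
  …
  (5.5, 4.5, 255°): r_1=0.5774, r_2=1.5529, r_3=5.1962, r_4=1.9319, r_5=3.0000, r_6=1.5529, r_7=1.0000 — all match ✓
Only this pose fits every beam.

(x, y, θ) = (5.5, 4.5, 255°)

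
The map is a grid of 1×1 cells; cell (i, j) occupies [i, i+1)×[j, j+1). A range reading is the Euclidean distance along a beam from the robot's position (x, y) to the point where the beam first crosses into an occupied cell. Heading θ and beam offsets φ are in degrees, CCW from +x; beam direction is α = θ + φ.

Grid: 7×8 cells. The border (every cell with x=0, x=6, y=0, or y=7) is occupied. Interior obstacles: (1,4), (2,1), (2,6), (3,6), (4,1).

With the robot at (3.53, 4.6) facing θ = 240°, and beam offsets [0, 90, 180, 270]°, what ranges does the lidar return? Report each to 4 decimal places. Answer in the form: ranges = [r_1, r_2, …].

ranges = [3.0022, 2.8521, 2.7713, 2.9214]

beam 1: φ=0°, α=240°
  dir = (cos 240°, sin 240°) = (-0.5000, -0.8660); from cell (3,4)
  next x-line at t=1.0600, next y-line at t=0.6928; Δt_x=2.0000, Δt_y=1.1547
    y: enter (3,3) at t=0.6928
    x: enter (2,3) at t=1.0600
    y: enter (2,2) at t=1.8475
    y: enter (2,1) at t=3.0022 ← occupied
  → r_1 = 3.0022
beam 2: φ=90°, α=330°
  dir = (cos 330°, sin 330°) = (0.8660, -0.5000); from cell (3,4)
  next x-line at t=0.5427, next y-line at t=1.2000; Δt_x=1.1547, Δt_y=2.0000
    x: enter (4,4) at t=0.5427
    y: enter (4,3) at t=1.2000
    x: enter (5,3) at t=1.6974
    x: enter (6,3) at t=2.8521 ← occupied
  → r_2 = 2.8521
beam 3: φ=180°, α=60°
  dir = (cos 60°, sin 60°) = (0.5000, 0.8660); from cell (3,4)
  next x-line at t=0.9400, next y-line at t=0.4619; Δt_x=2.0000, Δt_y=1.1547
    y: enter (3,5) at t=0.4619
    x: enter (4,5) at t=0.9400
    y: enter (4,6) at t=1.6166
    y: enter (4,7) at t=2.7713 ← occupied
  → r_3 = 2.7713
beam 4: φ=270°, α=150°
  dir = (cos 150°, sin 150°) = (-0.8660, 0.5000); from cell (3,4)
  next x-line at t=0.6120, next y-line at t=0.8000; Δt_x=1.1547, Δt_y=2.0000
    x: enter (2,4) at t=0.6120
    y: enter (2,5) at t=0.8000
    x: enter (1,5) at t=1.7667
    y: enter (1,6) at t=2.8000
    x: enter (0,6) at t=2.9214 ← occupied
  → r_4 = 2.9214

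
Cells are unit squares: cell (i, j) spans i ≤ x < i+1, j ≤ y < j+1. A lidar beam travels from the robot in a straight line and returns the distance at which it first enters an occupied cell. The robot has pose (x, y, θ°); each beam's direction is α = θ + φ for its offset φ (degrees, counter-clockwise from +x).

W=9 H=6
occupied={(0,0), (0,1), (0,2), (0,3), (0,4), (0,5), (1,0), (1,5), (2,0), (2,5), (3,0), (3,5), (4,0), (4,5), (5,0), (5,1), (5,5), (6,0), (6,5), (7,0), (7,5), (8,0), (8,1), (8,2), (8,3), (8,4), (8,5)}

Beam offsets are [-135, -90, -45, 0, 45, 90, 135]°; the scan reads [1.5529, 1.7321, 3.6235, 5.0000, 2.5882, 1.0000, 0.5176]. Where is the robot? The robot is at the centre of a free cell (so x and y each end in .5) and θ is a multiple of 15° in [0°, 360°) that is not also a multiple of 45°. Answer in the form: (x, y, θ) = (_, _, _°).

(x, y, θ) = (1.5, 2.5, 30°)

Candidates: 27 free-cell centres × 16 headings = 432 poses. Raycast each; keep the one whose scan matches to 4 dp.
  (6.5, 1.5, 195°): beam 1 = 3.0000 ≠ 1.5529 ✗
  (2.5, 1.5, 120°): beam 1 = 1.9319 ≠ 1.5529 ✗
  (6.5, 4.5, 165°): beam 1 = 1.0000 ≠ 1.5529 ✗
  …
  (1.5, 2.5, 30°): r_1=1.5529, r_2=1.7321, r_3=3.6235, r_4=5.0000, r_5=2.5882, r_6=1.0000, r_7=0.5176 — all match ✓
Only this pose fits every beam.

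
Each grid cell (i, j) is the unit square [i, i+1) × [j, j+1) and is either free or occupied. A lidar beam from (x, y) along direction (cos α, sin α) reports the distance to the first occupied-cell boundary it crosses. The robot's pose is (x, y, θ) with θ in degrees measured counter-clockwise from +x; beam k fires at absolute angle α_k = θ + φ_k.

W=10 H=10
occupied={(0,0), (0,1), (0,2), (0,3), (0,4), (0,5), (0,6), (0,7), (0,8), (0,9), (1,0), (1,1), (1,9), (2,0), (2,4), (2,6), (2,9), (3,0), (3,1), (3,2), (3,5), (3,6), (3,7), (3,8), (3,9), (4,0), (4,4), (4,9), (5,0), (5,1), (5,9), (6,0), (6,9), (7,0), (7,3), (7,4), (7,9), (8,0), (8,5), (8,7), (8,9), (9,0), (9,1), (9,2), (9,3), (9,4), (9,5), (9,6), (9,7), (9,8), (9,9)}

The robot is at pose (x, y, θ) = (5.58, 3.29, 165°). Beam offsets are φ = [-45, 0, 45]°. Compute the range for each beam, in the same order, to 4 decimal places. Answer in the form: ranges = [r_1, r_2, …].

ranges = [1.1600, 2.7432, 1.8244]

beam 1: φ=-45°, α=120°
  cosα=-0.5000 sinα=0.8660 | (5,3) | tMaxX 1.1600 tMaxY 0.8198 | tΔX 2.0000 tΔY 1.1547
    t=0.8198 [y] (5,4)
    t=1.1600 [x] (4,4) — stop
  → r_1 = 1.1600
beam 2: φ=0°, α=165°
  cosα=-0.9659 sinα=0.2588 | (5,3) | tMaxX 0.6005 tMaxY 2.7432 | tΔX 1.0353 tΔY 3.8637
    t=0.6005 [x] (4,3)
    t=1.6357 [x] (3,3)
    t=2.6710 [x] (2,3)
    t=2.7432 [y] (2,4) — stop
  → r_2 = 2.7432
beam 3: φ=45°, α=210°
  cosα=-0.8660 sinα=-0.5000 | (5,3) | tMaxX 0.6697 tMaxY 0.5800 | tΔX 1.1547 tΔY 2.0000
    t=0.5800 [y] (5,2)
    t=0.6697 [x] (4,2)
    t=1.8244 [x] (3,2) — stop
  → r_3 = 1.8244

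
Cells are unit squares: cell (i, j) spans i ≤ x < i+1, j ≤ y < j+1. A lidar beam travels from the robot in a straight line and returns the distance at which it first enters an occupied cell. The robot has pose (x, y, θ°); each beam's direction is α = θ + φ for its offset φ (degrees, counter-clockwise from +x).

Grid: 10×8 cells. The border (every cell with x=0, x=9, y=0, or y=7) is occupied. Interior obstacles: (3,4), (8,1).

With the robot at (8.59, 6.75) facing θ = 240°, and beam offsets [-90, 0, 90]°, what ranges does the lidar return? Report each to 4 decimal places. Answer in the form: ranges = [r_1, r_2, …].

ranges = [0.5000, 6.6395, 0.4734]

beam 1: φ=-90°, α=150°
  dir = (cos 150°, sin 150°) = (-0.8660, 0.5000); from cell (8,6)
  next x-line at t=0.6813, next y-line at t=0.5000; Δt_x=1.1547, Δt_y=2.0000
    y: enter (8,7) at t=0.5000 ← occupied
  → r_1 = 0.5000
beam 2: φ=0°, α=240°
  dir = (cos 240°, sin 240°) = (-0.5000, -0.8660); from cell (8,6)
  next x-line at t=1.1800, next y-line at t=0.8660; Δt_x=2.0000, Δt_y=1.1547
    y: enter (8,5) at t=0.8660
    x: enter (7,5) at t=1.1800
    y: enter (7,4) at t=2.0207
    y: enter (7,3) at t=3.1754
    x: enter (6,3) at t=3.1800
    y: enter (6,2) at t=4.3301
    x: enter (5,2) at t=5.1800
    y: enter (5,1) at t=5.4848
    y: enter (5,0) at t=6.6395 ← occupied
  → r_2 = 6.6395
beam 3: φ=90°, α=330°
  dir = (cos 330°, sin 330°) = (0.8660, -0.5000); from cell (8,6)
  next x-line at t=0.4734, next y-line at t=1.5000; Δt_x=1.1547, Δt_y=2.0000
    x: enter (9,6) at t=0.4734 ← occupied
  → r_3 = 0.4734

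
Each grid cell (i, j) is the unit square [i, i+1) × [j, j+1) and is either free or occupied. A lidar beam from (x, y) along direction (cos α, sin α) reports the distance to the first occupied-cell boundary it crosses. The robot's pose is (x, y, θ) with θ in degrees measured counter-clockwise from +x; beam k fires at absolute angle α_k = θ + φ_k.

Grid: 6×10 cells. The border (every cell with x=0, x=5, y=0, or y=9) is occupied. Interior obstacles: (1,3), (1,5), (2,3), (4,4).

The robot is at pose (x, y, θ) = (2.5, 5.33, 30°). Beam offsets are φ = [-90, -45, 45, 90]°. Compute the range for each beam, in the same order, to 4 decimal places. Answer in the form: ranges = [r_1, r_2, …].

beam 1: φ=-90°, α=300°
  direction (0.5000, -0.8660); cell (2,5); t to first gridline: x 1.0000, y 0.3811 (then +2.0000 / +1.1547)
    (2,4) via y @ 0.3811
    (3,4) via x @ 1.0000
    (3,3) via y @ 1.5358
    (3,2) via y @ 2.6905
    (4,2) via x @ 3.0000
    (4,1) via y @ 3.8452
    (4,0) via y @ 4.9999  # hit
  → r_1 = 4.9999
beam 2: φ=-45°, α=345°
  direction (0.9659, -0.2588); cell (2,5); t to first gridline: x 0.5176, y 1.2750 (then +1.0353 / +3.8637)
    (3,5) via x @ 0.5176
    (3,4) via y @ 1.2750
    (4,4) via x @ 1.5529  # hit
  → r_2 = 1.5529
beam 3: φ=45°, α=75°
  direction (0.2588, 0.9659); cell (2,5); t to first gridline: x 1.9319, y 0.6936 (then +3.8637 / +1.0353)
    (2,6) via y @ 0.6936
    (2,7) via y @ 1.7289
    (3,7) via x @ 1.9319
    (3,8) via y @ 2.7642
    (3,9) via y @ 3.7995  # hit
  → r_3 = 3.7995
beam 4: φ=90°, α=120°
  direction (-0.5000, 0.8660); cell (2,5); t to first gridline: x 1.0000, y 0.7736 (then +2.0000 / +1.1547)
    (2,6) via y @ 0.7736
    (1,6) via x @ 1.0000
    (1,7) via y @ 1.9283
    (0,7) via x @ 3.0000  # hit
  → r_4 = 3.0000

ranges = [4.9999, 1.5529, 3.7995, 3.0000]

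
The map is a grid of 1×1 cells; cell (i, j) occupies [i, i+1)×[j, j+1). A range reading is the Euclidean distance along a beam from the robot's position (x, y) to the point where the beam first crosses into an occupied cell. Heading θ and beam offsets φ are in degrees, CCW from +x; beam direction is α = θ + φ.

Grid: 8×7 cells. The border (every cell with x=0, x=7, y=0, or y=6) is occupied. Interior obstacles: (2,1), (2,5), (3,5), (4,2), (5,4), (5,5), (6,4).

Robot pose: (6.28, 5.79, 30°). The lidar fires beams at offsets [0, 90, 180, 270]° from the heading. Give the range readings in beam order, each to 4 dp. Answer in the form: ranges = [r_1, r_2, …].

ranges = [0.4200, 0.2425, 0.3233, 0.9122]

beam 1: φ=0°, α=30°
  direction (0.8660, 0.5000); cell (6,5); t to first gridline: x 0.8314, y 0.4200 (then +1.1547 / +2.0000)
    (6,6) via y @ 0.4200  # hit
  → r_1 = 0.4200
beam 2: φ=90°, α=120°
  direction (-0.5000, 0.8660); cell (6,5); t to first gridline: x 0.5600, y 0.2425 (then +2.0000 / +1.1547)
    (6,6) via y @ 0.2425  # hit
  → r_2 = 0.2425
beam 3: φ=180°, α=210°
  direction (-0.8660, -0.5000); cell (6,5); t to first gridline: x 0.3233, y 1.5800 (then +1.1547 / +2.0000)
    (5,5) via x @ 0.3233  # hit
  → r_3 = 0.3233
beam 4: φ=270°, α=300°
  direction (0.5000, -0.8660); cell (6,5); t to first gridline: x 1.4400, y 0.9122 (then +2.0000 / +1.1547)
    (6,4) via y @ 0.9122  # hit
  → r_4 = 0.9122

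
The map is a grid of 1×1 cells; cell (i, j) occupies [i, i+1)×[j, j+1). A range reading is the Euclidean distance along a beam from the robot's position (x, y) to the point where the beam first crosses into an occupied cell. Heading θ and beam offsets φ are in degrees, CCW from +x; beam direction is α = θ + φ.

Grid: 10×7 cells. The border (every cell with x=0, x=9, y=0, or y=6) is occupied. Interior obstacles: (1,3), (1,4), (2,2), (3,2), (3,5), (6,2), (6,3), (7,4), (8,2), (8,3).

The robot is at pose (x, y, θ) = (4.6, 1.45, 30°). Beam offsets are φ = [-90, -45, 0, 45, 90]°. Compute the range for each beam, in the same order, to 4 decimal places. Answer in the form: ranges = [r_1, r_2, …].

ranges = [0.5196, 1.7387, 1.6166, 4.7105, 1.2000]

beam 1: φ=-90°, α=300°
  dir = (cos 300°, sin 300°) = (0.5000, -0.8660); from cell (4,1)
  next x-line at t=0.8000, next y-line at t=0.5196; Δt_x=2.0000, Δt_y=1.1547
    y: enter (4,0) at t=0.5196 ← occupied
  → r_1 = 0.5196
beam 2: φ=-45°, α=345°
  dir = (cos 345°, sin 345°) = (0.9659, -0.2588); from cell (4,1)
  next x-line at t=0.4141, next y-line at t=1.7387; Δt_x=1.0353, Δt_y=3.8637
    x: enter (5,1) at t=0.4141
    x: enter (6,1) at t=1.4494
    y: enter (6,0) at t=1.7387 ← occupied
  → r_2 = 1.7387
beam 3: φ=0°, α=30°
  dir = (cos 30°, sin 30°) = (0.8660, 0.5000); from cell (4,1)
  next x-line at t=0.4619, next y-line at t=1.1000; Δt_x=1.1547, Δt_y=2.0000
    x: enter (5,1) at t=0.4619
    y: enter (5,2) at t=1.1000
    x: enter (6,2) at t=1.6166 ← occupied
  → r_3 = 1.6166
beam 4: φ=45°, α=75°
  dir = (cos 75°, sin 75°) = (0.2588, 0.9659); from cell (4,1)
  next x-line at t=1.5455, next y-line at t=0.5694; Δt_x=3.8637, Δt_y=1.0353
    y: enter (4,2) at t=0.5694
    x: enter (5,2) at t=1.5455
    y: enter (5,3) at t=1.6047
    y: enter (5,4) at t=2.6400
    y: enter (5,5) at t=3.6752
    y: enter (5,6) at t=4.7105 ← occupied
  → r_4 = 4.7105
beam 5: φ=90°, α=120°
  dir = (cos 120°, sin 120°) = (-0.5000, 0.8660); from cell (4,1)
  next x-line at t=1.2000, next y-line at t=0.6351; Δt_x=2.0000, Δt_y=1.1547
    y: enter (4,2) at t=0.6351
    x: enter (3,2) at t=1.2000 ← occupied
  → r_5 = 1.2000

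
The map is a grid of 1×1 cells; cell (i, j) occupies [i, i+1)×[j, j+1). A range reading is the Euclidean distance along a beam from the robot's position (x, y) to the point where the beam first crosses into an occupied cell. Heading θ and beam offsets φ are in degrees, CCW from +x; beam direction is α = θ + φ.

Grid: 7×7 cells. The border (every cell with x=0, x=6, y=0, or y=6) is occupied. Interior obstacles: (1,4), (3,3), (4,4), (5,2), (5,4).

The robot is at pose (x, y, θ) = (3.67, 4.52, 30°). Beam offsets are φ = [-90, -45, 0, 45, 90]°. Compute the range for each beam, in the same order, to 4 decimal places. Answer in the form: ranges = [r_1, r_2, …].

beam 1: φ=-90°, α=300°
  direction (0.5000, -0.8660); cell (3,4); t to first gridline: x 0.6600, y 0.6004 (then +2.0000 / +1.1547)
    (3,3) via y @ 0.6004  # hit
  → r_1 = 0.6004
beam 2: φ=-45°, α=345°
  direction (0.9659, -0.2588); cell (3,4); t to first gridline: x 0.3416, y 2.0091 (then +1.0353 / +3.8637)
    (4,4) via x @ 0.3416  # hit
  → r_2 = 0.3416
beam 3: φ=0°, α=30°
  direction (0.8660, 0.5000); cell (3,4); t to first gridline: x 0.3811, y 0.9600 (then +1.1547 / +2.0000)
    (4,4) via x @ 0.3811  # hit
  → r_3 = 0.3811
beam 4: φ=45°, α=75°
  direction (0.2588, 0.9659); cell (3,4); t to first gridline: x 1.2750, y 0.4969 (then +3.8637 / +1.0353)
    (3,5) via y @ 0.4969
    (4,5) via x @ 1.2750
    (4,6) via y @ 1.5322  # hit
  → r_4 = 1.5322
beam 5: φ=90°, α=120°
  direction (-0.5000, 0.8660); cell (3,4); t to first gridline: x 1.3400, y 0.5543 (then +2.0000 / +1.1547)
    (3,5) via y @ 0.5543
    (2,5) via x @ 1.3400
    (2,6) via y @ 1.7090  # hit
  → r_5 = 1.7090

ranges = [0.6004, 0.3416, 0.3811, 1.5322, 1.7090]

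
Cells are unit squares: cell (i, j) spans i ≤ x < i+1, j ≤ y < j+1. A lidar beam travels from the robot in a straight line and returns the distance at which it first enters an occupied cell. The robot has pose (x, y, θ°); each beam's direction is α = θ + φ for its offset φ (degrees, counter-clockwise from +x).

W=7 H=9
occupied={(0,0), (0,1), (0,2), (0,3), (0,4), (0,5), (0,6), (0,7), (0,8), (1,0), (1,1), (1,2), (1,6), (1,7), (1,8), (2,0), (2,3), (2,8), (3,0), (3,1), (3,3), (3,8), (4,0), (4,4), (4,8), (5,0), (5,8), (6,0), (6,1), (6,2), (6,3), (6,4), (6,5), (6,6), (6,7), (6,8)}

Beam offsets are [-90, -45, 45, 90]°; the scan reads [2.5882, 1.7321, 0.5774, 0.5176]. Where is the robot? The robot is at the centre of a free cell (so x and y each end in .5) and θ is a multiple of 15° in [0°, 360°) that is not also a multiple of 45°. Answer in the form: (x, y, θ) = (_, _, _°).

Enumerate (i+0.5, j+0.5, θ) over the 27 free cells and 16 admissible headings. For each, cast all 4 beams and compare to the given ranges.
  (2.5, 2.5, 255°): beam 1 = 0.5176 ≠ 2.5882 ✗
  (1.5, 5.5, 240°): beam 1 = 0.5774 ≠ 2.5882 ✗
  (1.5, 4.5, 300°): beam 1 = 0.5774 ≠ 2.5882 ✗
  …
  (4.5, 3.5, 15°): r_1=2.5882, r_2=1.7321, r_3=0.5774, r_4=0.5176 — all match ✓
Only this pose fits every beam.

(x, y, θ) = (4.5, 3.5, 15°)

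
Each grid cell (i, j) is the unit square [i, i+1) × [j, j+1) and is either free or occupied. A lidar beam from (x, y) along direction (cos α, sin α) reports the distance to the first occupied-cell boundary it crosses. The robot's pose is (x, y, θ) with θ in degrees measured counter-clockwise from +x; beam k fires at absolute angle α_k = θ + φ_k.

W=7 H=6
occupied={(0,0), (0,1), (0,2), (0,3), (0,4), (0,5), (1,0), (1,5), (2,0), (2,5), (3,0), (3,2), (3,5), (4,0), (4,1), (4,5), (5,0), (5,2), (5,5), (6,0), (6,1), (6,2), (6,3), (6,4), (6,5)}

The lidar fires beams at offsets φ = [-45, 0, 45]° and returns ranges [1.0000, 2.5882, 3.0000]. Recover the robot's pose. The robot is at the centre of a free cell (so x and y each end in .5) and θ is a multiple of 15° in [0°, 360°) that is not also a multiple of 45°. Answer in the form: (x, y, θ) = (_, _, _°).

(x, y, θ) = (2.5, 3.5, 345°)

Candidates: 17 free-cell centres × 16 headings = 272 poses. Raycast each; keep the one whose scan matches to 4 dp.
  (2.5, 2.5, 15°): beam 1 = 0.5774 ≠ 1.0000 ✗
  (4.5, 4.5, 150°): beam 1 = 0.5176 ≠ 1.0000 ✗
  (4.5, 4.5, 210°): beam 1 = 1.9319 ≠ 1.0000 ✗
  …
  (2.5, 3.5, 345°): r_1=1.0000, r_2=2.5882, r_3=3.0000 — all match ✓
No second candidate reproduces the full scan.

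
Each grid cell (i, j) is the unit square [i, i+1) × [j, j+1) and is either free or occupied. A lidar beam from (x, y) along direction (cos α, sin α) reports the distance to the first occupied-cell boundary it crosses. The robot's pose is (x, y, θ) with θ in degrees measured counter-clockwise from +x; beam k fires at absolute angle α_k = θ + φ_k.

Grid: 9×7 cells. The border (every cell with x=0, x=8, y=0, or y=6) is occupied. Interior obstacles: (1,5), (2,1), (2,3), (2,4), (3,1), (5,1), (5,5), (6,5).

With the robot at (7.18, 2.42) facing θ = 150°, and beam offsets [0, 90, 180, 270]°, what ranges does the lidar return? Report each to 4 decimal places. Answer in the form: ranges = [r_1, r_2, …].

beam 1: φ=0°, α=150°
  cosα=-0.8660 sinα=0.5000 | (7,2) | tMaxX 0.2078 tMaxY 1.1600 | tΔX 1.1547 tΔY 2.0000
    t=0.2078 [x] (6,2)
    t=1.1600 [y] (6,3)
    t=1.3625 [x] (5,3)
    t=2.5172 [x] (4,3)
    t=3.1600 [y] (4,4)
    t=3.6719 [x] (3,4)
    t=4.8266 [x] (2,4) — stop
  → r_1 = 4.8266
beam 2: φ=90°, α=240°
  cosα=-0.5000 sinα=-0.8660 | (7,2) | tMaxX 0.3600 tMaxY 0.4850 | tΔX 2.0000 tΔY 1.1547
    t=0.3600 [x] (6,2)
    t=0.4850 [y] (6,1)
    t=1.6397 [y] (6,0) — stop
  → r_2 = 1.6397
beam 3: φ=180°, α=330°
  cosα=0.8660 sinα=-0.5000 | (7,2) | tMaxX 0.9469 tMaxY 0.8400 | tΔX 1.1547 tΔY 2.0000
    t=0.8400 [y] (7,1)
    t=0.9469 [x] (8,1) — stop
  → r_3 = 0.9469
beam 4: φ=270°, α=60°
  cosα=0.5000 sinα=0.8660 | (7,2) | tMaxX 1.6400 tMaxY 0.6697 | tΔX 2.0000 tΔY 1.1547
    t=0.6697 [y] (7,3)
    t=1.6400 [x] (8,3) — stop
  → r_4 = 1.6400

ranges = [4.8266, 1.6397, 0.9469, 1.6400]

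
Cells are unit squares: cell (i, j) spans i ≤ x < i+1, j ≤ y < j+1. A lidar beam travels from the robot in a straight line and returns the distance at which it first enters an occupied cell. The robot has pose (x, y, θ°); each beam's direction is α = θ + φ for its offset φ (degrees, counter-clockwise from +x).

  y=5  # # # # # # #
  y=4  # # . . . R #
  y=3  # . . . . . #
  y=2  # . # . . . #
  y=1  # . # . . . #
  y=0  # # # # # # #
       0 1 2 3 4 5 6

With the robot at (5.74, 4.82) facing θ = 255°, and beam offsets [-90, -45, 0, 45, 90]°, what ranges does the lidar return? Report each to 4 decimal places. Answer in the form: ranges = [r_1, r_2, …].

beam 1: φ=-90°, α=165°
  d=(-0.9659,0.2588)  start (5,4)  tX=0.7661 tY=0.6955  stride 1/|dx|=1.0353 1/|dy|=3.8637
    cross y-line → (5,5), t=0.6955 (wall)
  → r_1 = 0.6955
beam 2: φ=-45°, α=210°
  d=(-0.8660,-0.5000)  start (5,4)  tX=0.8545 tY=1.6400  stride 1/|dx|=1.1547 1/|dy|=2.0000
    cross x-line → (4,4), t=0.8545
    cross y-line → (4,3), t=1.6400
    cross x-line → (3,3), t=2.0092
    cross x-line → (2,3), t=3.1639
    cross y-line → (2,2), t=3.6400 (wall)
  → r_2 = 3.6400
beam 3: φ=0°, α=255°
  d=(-0.2588,-0.9659)  start (5,4)  tX=2.8591 tY=0.8489  stride 1/|dx|=3.8637 1/|dy|=1.0353
    cross y-line → (5,3), t=0.8489
    cross y-line → (5,2), t=1.8842
    cross x-line → (4,2), t=2.8591
    cross y-line → (4,1), t=2.9195
    cross y-line → (4,0), t=3.9548 (wall)
  → r_3 = 3.9548
beam 4: φ=45°, α=300°
  d=(0.5000,-0.8660)  start (5,4)  tX=0.5200 tY=0.9469  stride 1/|dx|=2.0000 1/|dy|=1.1547
    cross x-line → (6,4), t=0.5200 (wall)
  → r_4 = 0.5200
beam 5: φ=90°, α=345°
  d=(0.9659,-0.2588)  start (5,4)  tX=0.2692 tY=3.1682  stride 1/|dx|=1.0353 1/|dy|=3.8637
    cross x-line → (6,4), t=0.2692 (wall)
  → r_5 = 0.2692

ranges = [0.6955, 3.6400, 3.9548, 0.5200, 0.2692]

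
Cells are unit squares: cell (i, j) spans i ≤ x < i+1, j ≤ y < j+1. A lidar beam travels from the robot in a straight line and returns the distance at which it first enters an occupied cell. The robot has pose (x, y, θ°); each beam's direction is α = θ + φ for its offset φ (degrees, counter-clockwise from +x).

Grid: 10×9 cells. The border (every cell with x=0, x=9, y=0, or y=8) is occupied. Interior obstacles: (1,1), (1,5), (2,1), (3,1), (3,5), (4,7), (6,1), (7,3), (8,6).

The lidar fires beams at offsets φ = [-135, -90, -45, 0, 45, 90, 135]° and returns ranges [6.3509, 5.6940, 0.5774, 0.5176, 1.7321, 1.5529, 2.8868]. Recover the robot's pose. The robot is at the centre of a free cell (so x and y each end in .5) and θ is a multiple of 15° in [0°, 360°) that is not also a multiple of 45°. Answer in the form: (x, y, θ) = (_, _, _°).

The pose lattice has 47·16 = 752 candidates. Test each by forward raycasting.
  (5.5, 4.5, 345°): beam 1 = 5.0000 ≠ 6.3509 ✗
  (3.5, 2.5, 300°): beam 1 = 2.5882 ≠ 6.3509 ✗
  (3.5, 4.5, 165°): beam 2 = 0.5176 ≠ 5.6940 ✗
  (8.5, 5.5, 105°): beam 1 = 0.5774 ≠ 6.3509 ✗
  …
  (7.5, 6.5, 15°): r_1=6.3509, r_2=5.6940, r_3=0.5774, r_4=0.5176, r_5=1.7321, r_6=1.5529, r_7=2.8868 — all match ✓
Only this pose fits every beam.

(x, y, θ) = (7.5, 6.5, 15°)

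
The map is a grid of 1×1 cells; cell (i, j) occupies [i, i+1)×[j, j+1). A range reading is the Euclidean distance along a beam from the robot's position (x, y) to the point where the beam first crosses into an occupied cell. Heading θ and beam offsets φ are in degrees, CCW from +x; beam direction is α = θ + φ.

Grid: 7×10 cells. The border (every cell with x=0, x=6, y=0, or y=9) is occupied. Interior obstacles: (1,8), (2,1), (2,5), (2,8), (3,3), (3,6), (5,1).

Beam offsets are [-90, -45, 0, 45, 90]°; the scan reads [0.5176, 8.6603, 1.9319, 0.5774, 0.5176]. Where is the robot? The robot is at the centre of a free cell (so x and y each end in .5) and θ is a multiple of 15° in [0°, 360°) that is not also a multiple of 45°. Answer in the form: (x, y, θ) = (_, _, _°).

(x, y, θ) = (1.5, 1.5, 105°)

Enumerate (i+0.5, j+0.5, θ) over the 33 free cells and 16 admissible headings. For each, cast all 5 beams and compare to the given ranges.
  (1.5, 2.5, 165°): beam 1 = 2.5882 ≠ 0.5176 ✗
  (4.5, 1.5, 15°): beam 2 = 0.5774 ≠ 8.6603 ✗
  (4.5, 7.5, 75°): beam 1 = 1.5529 ≠ 0.5176 ✗
  …
  (1.5, 1.5, 105°): r_1=0.5176, r_2=8.6603, r_3=1.9319, r_4=0.5774, r_5=0.5176 — all match ✓
No second candidate reproduces the full scan.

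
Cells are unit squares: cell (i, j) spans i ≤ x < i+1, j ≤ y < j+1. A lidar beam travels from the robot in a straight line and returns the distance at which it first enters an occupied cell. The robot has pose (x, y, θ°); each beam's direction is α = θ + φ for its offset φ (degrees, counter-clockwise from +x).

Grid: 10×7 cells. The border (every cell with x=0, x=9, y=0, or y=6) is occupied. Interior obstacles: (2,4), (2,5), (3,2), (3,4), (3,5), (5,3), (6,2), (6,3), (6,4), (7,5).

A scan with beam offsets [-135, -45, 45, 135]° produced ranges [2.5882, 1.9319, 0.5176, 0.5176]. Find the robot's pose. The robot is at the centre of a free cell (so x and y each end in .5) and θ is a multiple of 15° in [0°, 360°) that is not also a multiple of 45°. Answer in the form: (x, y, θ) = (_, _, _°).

(x, y, θ) = (4.5, 5.5, 30°)

Enumerate (i+0.5, j+0.5, θ) over the 30 free cells and 16 admissible headings. For each, cast all 4 beams and compare to the given ranges.
  (8.5, 3.5, 285°): beam 1 = 1.7321 ≠ 2.5882 ✗
  (8.5, 4.5, 300°): beam 1 = 1.5529 ≠ 2.5882 ✗
  (5.5, 1.5, 60°): beam 1 = 0.5176 ≠ 2.5882 ✗
  …
  (4.5, 5.5, 30°): r_1=2.5882, r_2=1.9319, r_3=0.5176, r_4=0.5176 — all match ✓
Unique over the lattice → pose = (4.5, 5.5, 30°).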